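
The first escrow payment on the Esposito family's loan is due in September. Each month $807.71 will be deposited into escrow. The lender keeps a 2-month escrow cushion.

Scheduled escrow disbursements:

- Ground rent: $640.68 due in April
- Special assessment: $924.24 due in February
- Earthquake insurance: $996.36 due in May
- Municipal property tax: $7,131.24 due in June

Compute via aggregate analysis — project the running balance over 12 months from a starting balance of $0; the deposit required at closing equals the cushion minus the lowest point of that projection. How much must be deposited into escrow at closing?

$3,230.84

Cushion = 2 × $807.71 = $1,615.42
Trial balance (start $0, +$807.71 each month, − disbursements):
  Sep: +$807.71 → $807.71
  Oct: +$807.71 → $1,615.42
  Nov: +$807.71 → $2,423.13
  Dec: +$807.71 → $3,230.84
  Jan: +$807.71 → $4,038.55
  Feb: +$807.71 − $924.24 → $3,922.02
  Mar: +$807.71 → $4,729.73
  Apr: +$807.71 − $640.68 → $4,896.76
  May: +$807.71 − $996.36 → $4,708.11
  Jun: +$807.71 − $7,131.24 → -$1,615.42
  Jul: +$807.71 → -$807.71
  Aug: +$807.71 → $0.00
Lowest trial balance = -$1,615.42 (Jun)
Initial deposit = cushion − low point = $1,615.42 − (-$1,615.42) = $3,230.84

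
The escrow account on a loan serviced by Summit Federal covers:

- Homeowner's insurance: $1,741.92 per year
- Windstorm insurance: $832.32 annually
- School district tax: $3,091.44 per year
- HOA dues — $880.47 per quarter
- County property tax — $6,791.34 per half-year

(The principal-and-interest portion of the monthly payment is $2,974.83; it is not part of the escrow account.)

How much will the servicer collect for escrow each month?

$1,897.52

Homeowner's insurance — $1,741.92
Windstorm insurance — $832.32
School district tax — $3,091.44
HOA dues — $880.47 × 4 = $3,521.88
County property tax — $6,791.34 × 2 = $13,582.68
Yearly total = $1,741.92 + $832.32 + $3,091.44 + $3,521.88 + $13,582.68 = $22,770.24
Monthly escrow = $22,770.24 ÷ 12 = $1,897.52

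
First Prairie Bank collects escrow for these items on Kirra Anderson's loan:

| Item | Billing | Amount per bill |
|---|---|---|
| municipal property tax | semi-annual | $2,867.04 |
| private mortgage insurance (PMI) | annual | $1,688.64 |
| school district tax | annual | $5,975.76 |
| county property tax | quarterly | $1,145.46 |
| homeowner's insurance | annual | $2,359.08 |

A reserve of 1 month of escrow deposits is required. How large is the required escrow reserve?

Municipal property tax — $2,867.04 × 2 = $5,734.08 per year
Private mortgage insurance (PMI) — $1,688.64 per year
School district tax — $5,975.76 per year
County property tax — $1,145.46 × 4 = $4,581.84 per year
Homeowner's insurance — $2,359.08 per year
Total annual escrow = $20,339.40
Per month = $20,339.40 ÷ 12 = $1,694.95
Cushion = 1 × $1,694.95 = $1,694.95

$1,694.95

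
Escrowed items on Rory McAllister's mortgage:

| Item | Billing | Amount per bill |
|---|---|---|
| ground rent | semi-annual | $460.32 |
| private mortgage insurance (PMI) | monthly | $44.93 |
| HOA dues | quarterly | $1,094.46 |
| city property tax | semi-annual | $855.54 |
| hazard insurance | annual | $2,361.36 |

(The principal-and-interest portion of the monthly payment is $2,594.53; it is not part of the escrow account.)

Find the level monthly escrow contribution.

$825.84

Ground rent = $460.32 × 2 = $920.64/yr
Private mortgage insurance (PMI) = $44.93 × 12 = $539.16/yr
HOA dues = $1,094.46 × 4 = $4,377.84/yr
City property tax = $855.54 × 2 = $1,711.08/yr
Hazard insurance = $2,361.36/yr
Total per year = $920.64 + $539.16 + $4,377.84 + $1,711.08 + $2,361.36 = $9,910.08
Base monthly escrow = $9,910.08 / 12 = $825.84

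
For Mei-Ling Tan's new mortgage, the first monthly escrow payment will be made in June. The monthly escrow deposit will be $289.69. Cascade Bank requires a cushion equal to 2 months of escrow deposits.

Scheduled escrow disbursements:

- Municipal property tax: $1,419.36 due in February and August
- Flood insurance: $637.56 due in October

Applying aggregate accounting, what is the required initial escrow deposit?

Cushion = 2 × $289.69 = $579.38
Trial balance (start $0, +$289.69 each month, − disbursements):
  Jun: +$289.69 → $289.69
  Jul: +$289.69 → $579.38
  Aug: +$289.69 − $1,419.36 → -$550.29
  Sep: +$289.69 → -$260.60
  Oct: +$289.69 − $637.56 → -$608.47
  Nov: +$289.69 → -$318.78
  Dec: +$289.69 → -$29.09
  Jan: +$289.69 → $260.60
  Feb: +$289.69 − $1,419.36 → -$869.07
  Mar: +$289.69 → -$579.38
  Apr: +$289.69 → -$289.69
  May: +$289.69 → $0.00
Lowest trial balance = -$869.07 (Feb)
Initial deposit = cushion − low point = $579.38 − (-$869.07) = $1,448.45

$1,448.45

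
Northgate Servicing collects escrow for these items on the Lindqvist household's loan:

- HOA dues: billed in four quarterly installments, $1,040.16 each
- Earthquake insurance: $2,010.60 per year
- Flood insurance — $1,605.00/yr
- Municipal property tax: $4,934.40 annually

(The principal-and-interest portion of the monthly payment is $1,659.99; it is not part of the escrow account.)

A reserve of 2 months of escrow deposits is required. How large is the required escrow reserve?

$2,118.44

HOA dues = $1,040.16 × 4 = $4,160.64
Earthquake insurance = $2,010.60
Flood insurance = $1,605.00
Municipal property tax = $4,934.40
Combined annual = $4,160.64 + $2,010.60 + $1,605.00 + $4,934.40 = $12,710.64
Monthly escrow = $12,710.64 / 12 = $1,059.22
Reserve = 2 × $1,059.22 = $2,118.44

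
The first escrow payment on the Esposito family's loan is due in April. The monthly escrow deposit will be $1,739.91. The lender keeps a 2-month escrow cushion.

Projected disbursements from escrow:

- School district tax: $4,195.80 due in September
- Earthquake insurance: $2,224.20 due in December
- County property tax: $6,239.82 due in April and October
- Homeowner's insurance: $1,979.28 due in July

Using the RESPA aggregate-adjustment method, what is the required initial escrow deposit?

Cushion = 2 × $1,739.91 = $3,479.82
Trial balance (start $0, +$1,739.91 each month, − disbursements):
  Apr: +$1,739.91 − $6,239.82 → -$4,499.91
  May: +$1,739.91 → -$2,760.00
  Jun: +$1,739.91 → -$1,020.09
  Jul: +$1,739.91 − $1,979.28 → -$1,259.46
  Aug: +$1,739.91 → $480.45
  Sep: +$1,739.91 − $4,195.80 → -$1,975.44
  Oct: +$1,739.91 − $6,239.82 → -$6,475.35
  Nov: +$1,739.91 → -$4,735.44
  Dec: +$1,739.91 − $2,224.20 → -$5,219.73
  Jan: +$1,739.91 → -$3,479.82
  Feb: +$1,739.91 → -$1,739.91
  Mar: +$1,739.91 → $0.00
Lowest trial balance = -$6,475.35 (Oct)
Initial deposit = cushion − low point = $3,479.82 − (-$6,475.35) = $9,955.17

$9,955.17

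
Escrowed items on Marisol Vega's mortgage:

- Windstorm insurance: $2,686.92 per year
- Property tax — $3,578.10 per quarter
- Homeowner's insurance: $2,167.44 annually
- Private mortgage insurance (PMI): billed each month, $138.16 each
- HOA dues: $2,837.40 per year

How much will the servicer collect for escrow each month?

$1,971.84

Windstorm insurance: $2,686.92 annually
Property tax: $3,578.10 × 4 = $14,312.40 annually
Homeowner's insurance: $2,167.44 annually
Private mortgage insurance (PMI): $138.16 × 12 = $1,657.92 annually
HOA dues: $2,837.40 annually
Total annual escrow = $2,686.92 + $14,312.40 + $2,167.44 + $1,657.92 + $2,837.40 = $23,662.08
Monthly = $23,662.08 ÷ 12 = $1,971.84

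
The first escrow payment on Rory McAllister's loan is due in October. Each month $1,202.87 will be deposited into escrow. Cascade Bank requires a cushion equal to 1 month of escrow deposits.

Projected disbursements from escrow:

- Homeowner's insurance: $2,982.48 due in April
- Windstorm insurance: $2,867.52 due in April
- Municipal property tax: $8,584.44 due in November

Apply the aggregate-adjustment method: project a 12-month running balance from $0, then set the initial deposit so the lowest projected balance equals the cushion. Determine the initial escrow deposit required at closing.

$7,381.57

Cushion = 1 × $1,202.87 = $1,202.87
Trial balance (start $0, +$1,202.87 each month, − disbursements):
  Oct: +$1,202.87 → $1,202.87
  Nov: +$1,202.87 − $8,584.44 → -$6,178.70
  Dec: +$1,202.87 → -$4,975.83
  Jan: +$1,202.87 → -$3,772.96
  Feb: +$1,202.87 → -$2,570.09
  Mar: +$1,202.87 → -$1,367.22
  Apr: +$1,202.87 − $5,850.00 → -$6,014.35
  May: +$1,202.87 → -$4,811.48
  Jun: +$1,202.87 → -$3,608.61
  Jul: +$1,202.87 → -$2,405.74
  Aug: +$1,202.87 → -$1,202.87
  Sep: +$1,202.87 → $0.00
Lowest trial balance = -$6,178.70 (Nov)
Initial deposit = cushion − low point = $1,202.87 − (-$6,178.70) = $7,381.57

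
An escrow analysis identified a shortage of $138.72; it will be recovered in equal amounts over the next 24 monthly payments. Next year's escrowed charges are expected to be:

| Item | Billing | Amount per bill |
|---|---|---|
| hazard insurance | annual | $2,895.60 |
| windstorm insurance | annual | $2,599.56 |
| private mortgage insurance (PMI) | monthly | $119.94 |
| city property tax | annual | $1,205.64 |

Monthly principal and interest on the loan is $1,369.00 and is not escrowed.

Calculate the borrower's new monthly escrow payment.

Hazard insurance = $2,895.60 annually
Windstorm insurance = $2,599.56 annually
Private mortgage insurance (PMI) = $119.94 × 12 = $1,439.28 annually
City property tax = $1,205.64 annually
Annual escrow total = $2,895.60 + $2,599.56 + $1,439.28 + $1,205.64 = $8,140.08
Per month = $8,140.08 ÷ 12 = $678.34
Monthly shortage recovery: $138.72 / 24 = $5.78
New monthly escrow = $678.34 + $5.78 = $684.12

$684.12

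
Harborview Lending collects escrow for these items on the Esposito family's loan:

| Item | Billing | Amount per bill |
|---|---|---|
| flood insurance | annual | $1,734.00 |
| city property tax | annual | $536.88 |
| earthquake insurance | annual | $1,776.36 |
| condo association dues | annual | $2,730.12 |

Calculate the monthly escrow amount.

Flood insurance: $1,734.00
City property tax: $536.88
Earthquake insurance: $1,776.36
Condo association dues: $2,730.12
Total per year = $1,734.00 + $536.88 + $1,776.36 + $2,730.12 = $6,777.36
Base monthly escrow = $6,777.36 / 12 = $564.78

$564.78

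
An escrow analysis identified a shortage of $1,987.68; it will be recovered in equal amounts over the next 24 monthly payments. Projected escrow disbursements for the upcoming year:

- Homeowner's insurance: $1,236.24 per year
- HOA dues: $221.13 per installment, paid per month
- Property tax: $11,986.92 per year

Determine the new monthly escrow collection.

$1,405.88

Homeowner's insurance = $1,236.24
HOA dues = $221.13 × 12 = $2,653.56
Property tax = $11,986.92
Total per year = $1,236.24 + $2,653.56 + $11,986.92 = $15,876.72
Base monthly escrow = $15,876.72 / 12 = $1,323.06
Shortage per month = $1,987.68 ÷ 24 = $82.82
New monthly escrow = $1,323.06 + $82.82 = $1,405.88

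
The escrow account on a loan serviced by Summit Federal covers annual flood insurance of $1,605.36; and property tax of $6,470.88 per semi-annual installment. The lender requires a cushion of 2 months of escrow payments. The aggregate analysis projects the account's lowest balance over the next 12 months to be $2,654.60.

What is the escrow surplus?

$230.08

Flood insurance = $1,605.36 per year
Property tax = $6,470.88 × 2 = $12,941.76 per year
Annual escrow total = $14,547.12
Monthly = $14,547.12 ÷ 12 = $1,212.26
Required cushion = 2 × $1,212.26 = $2,424.52
Surplus = $2,654.60 − $2,424.52 = $230.08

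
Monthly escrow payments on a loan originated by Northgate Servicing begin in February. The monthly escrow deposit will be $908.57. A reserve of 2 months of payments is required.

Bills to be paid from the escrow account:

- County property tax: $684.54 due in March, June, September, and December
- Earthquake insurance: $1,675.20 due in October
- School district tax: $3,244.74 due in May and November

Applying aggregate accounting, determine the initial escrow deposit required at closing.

Cushion = 2 × $908.57 = $1,817.14
Trial balance (start $0, +$908.57 each month, − disbursements):
  Feb: +$908.57 → $908.57
  Mar: +$908.57 − $684.54 → $1,132.60
  Apr: +$908.57 → $2,041.17
  May: +$908.57 − $3,244.74 → -$295.00
  Jun: +$908.57 − $684.54 → -$70.97
  Jul: +$908.57 → $837.60
  Aug: +$908.57 → $1,746.17
  Sep: +$908.57 − $684.54 → $1,970.20
  Oct: +$908.57 − $1,675.20 → $1,203.57
  Nov: +$908.57 − $3,244.74 → -$1,132.60
  Dec: +$908.57 − $684.54 → -$908.57
  Jan: +$908.57 → $0.00
Lowest trial balance = -$1,132.60 (Nov)
Initial deposit = cushion − low point = $1,817.14 − (-$1,132.60) = $2,949.74

$2,949.74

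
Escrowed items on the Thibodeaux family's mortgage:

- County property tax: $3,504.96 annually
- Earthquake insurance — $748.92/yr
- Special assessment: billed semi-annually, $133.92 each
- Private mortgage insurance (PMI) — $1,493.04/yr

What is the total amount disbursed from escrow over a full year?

$6,014.76

County property tax: $3,504.96
Earthquake insurance: $748.92
Special assessment: $133.92 × 2 = $267.84
Private mortgage insurance (PMI): $1,493.04
Total per year = $6,014.76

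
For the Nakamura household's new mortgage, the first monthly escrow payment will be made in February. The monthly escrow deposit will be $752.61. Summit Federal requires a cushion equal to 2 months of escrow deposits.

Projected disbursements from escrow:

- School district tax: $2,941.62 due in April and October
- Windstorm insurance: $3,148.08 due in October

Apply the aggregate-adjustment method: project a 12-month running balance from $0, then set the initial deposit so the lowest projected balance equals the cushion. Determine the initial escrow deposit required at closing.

$3,763.05

Cushion = 2 × $752.61 = $1,505.22
Trial balance (start $0, +$752.61 each month, − disbursements):
  Feb: +$752.61 → $752.61
  Mar: +$752.61 → $1,505.22
  Apr: +$752.61 − $2,941.62 → -$683.79
  May: +$752.61 → $68.82
  Jun: +$752.61 → $821.43
  Jul: +$752.61 → $1,574.04
  Aug: +$752.61 → $2,326.65
  Sep: +$752.61 → $3,079.26
  Oct: +$752.61 − $6,089.70 → -$2,257.83
  Nov: +$752.61 → -$1,505.22
  Dec: +$752.61 → -$752.61
  Jan: +$752.61 → $0.00
Lowest trial balance = -$2,257.83 (Oct)
Initial deposit = cushion − low point = $1,505.22 − (-$2,257.83) = $3,763.05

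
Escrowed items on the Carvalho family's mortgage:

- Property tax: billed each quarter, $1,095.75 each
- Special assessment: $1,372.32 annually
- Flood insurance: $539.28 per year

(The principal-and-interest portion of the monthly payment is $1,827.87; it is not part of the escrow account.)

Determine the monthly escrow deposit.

$524.55

Property tax — $1,095.75 × 4 = $4,383.00
Special assessment — $1,372.32
Flood insurance — $539.28
Total annual escrow = $4,383.00 + $1,372.32 + $539.28 = $6,294.60
Base monthly escrow = $6,294.60 ÷ 12 = $524.55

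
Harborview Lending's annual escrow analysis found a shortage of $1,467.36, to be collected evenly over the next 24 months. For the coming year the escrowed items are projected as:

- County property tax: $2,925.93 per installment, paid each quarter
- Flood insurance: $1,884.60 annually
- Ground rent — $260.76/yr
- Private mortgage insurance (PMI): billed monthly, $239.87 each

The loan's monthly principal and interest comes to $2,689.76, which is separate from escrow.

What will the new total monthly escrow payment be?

$1,455.10

County property tax: $2,925.93 × 4 = $11,703.72
Flood insurance: $1,884.60
Ground rent: $260.76
Private mortgage insurance (PMI): $239.87 × 12 = $2,878.44
Total per year = $11,703.72 + $1,884.60 + $260.76 + $2,878.44 = $16,727.52
Monthly escrow = $16,727.52 / 12 = $1,393.96
Monthly shortage recovery: $1,467.36 ÷ 24 = $61.14
New monthly escrow = $1,393.96 + $61.14 = $1,455.10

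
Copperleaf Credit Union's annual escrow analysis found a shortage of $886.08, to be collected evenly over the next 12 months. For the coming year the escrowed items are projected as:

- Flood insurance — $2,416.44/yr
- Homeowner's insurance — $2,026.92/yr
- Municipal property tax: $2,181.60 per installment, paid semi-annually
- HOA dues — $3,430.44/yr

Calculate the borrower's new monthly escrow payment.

Flood insurance = $2,416.44 per year
Homeowner's insurance = $2,026.92 per year
Municipal property tax = $2,181.60 × 2 = $4,363.20 per year
HOA dues = $3,430.44 per year
Annual escrow total = $12,237.00
Monthly = $12,237.00 / 12 = $1,019.75
Shortage spread = $886.08 ÷ 12 = $73.84/mo
New monthly escrow = $1,019.75 + $73.84 = $1,093.59

$1,093.59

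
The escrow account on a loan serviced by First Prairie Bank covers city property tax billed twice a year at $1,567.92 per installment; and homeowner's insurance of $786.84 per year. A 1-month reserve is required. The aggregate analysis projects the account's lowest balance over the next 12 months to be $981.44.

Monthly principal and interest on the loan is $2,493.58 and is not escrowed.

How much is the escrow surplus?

City property tax: $1,567.92 × 2 = $3,135.84/yr
Homeowner's insurance: $786.84/yr
Yearly total = $3,135.84 + $786.84 = $3,922.68
Per month = $3,922.68 / 12 = $326.89
Required cushion = 1 × $326.89 = $326.89
Excess over cushion: $981.44 − $326.89 = $654.55

$654.55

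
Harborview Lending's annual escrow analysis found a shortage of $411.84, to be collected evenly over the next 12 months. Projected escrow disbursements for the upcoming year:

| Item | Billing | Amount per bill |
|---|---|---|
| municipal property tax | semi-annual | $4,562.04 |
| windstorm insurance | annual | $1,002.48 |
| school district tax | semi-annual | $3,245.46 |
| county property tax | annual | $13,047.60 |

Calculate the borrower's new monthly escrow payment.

Municipal property tax = $4,562.04 × 2 = $9,124.08 annually
Windstorm insurance = $1,002.48 annually
School district tax = $3,245.46 × 2 = $6,490.92 annually
County property tax = $13,047.60 annually
Yearly total = $9,124.08 + $1,002.48 + $6,490.92 + $13,047.60 = $29,665.08
Monthly = $29,665.08 / 12 = $2,472.09
Monthly shortage recovery: $411.84 ÷ 12 = $34.32
New monthly escrow = $2,472.09 + $34.32 = $2,506.41

$2,506.41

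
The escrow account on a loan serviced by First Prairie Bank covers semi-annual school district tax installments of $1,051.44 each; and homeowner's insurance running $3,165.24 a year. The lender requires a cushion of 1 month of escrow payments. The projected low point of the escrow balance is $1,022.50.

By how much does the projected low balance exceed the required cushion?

School district tax — $1,051.44 × 2 = $2,102.88
Homeowner's insurance — $3,165.24
Annual escrow total = $2,102.88 + $3,165.24 = $5,268.12
Base monthly escrow = $5,268.12 ÷ 12 = $439.01
Required reserve = 1 × $439.01 = $439.01
Surplus = $1,022.50 − $439.01 = $583.49

$583.49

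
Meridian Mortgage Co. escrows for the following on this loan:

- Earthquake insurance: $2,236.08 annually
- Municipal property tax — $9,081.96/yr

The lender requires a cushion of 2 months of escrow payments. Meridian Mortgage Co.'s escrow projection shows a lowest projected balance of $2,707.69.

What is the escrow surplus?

$821.35

Earthquake insurance: $2,236.08 per year
Municipal property tax: $9,081.96 per year
Annual escrow total = $2,236.08 + $9,081.96 = $11,318.04
Base monthly escrow = $11,318.04 ÷ 12 = $943.17
Cushion = 2 × $943.17 = $1,886.34
Excess over cushion: $2,707.69 − $1,886.34 = $821.35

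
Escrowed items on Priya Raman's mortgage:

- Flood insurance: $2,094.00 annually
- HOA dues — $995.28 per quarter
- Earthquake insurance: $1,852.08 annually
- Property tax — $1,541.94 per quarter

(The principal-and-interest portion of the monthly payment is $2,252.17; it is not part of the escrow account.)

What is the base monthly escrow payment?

$1,174.58

Flood insurance — $2,094.00 per year
HOA dues — $995.28 × 4 = $3,981.12 per year
Earthquake insurance — $1,852.08 per year
Property tax — $1,541.94 × 4 = $6,167.76 per year
Total annual escrow = $14,094.96
Per month = $14,094.96 / 12 = $1,174.58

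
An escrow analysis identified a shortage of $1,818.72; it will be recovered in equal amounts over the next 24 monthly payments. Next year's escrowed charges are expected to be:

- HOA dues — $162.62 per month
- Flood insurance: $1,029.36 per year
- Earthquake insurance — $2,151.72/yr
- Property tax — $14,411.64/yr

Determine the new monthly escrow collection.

$1,704.46

HOA dues — $162.62 × 12 = $1,951.44 per year
Flood insurance — $1,029.36 per year
Earthquake insurance — $2,151.72 per year
Property tax — $14,411.64 per year
Combined annual = $1,951.44 + $1,029.36 + $2,151.72 + $14,411.64 = $19,544.16
Monthly = $19,544.16 ÷ 12 = $1,628.68
Shortage spread = $1,818.72 ÷ 24 = $75.78/mo
New monthly escrow = $1,628.68 + $75.78 = $1,704.46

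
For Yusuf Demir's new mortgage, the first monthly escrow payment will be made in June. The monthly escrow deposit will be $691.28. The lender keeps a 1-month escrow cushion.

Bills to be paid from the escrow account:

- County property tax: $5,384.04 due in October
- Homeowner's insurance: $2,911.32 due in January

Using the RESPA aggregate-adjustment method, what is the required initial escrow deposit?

Cushion = 1 × $691.28 = $691.28
Trial balance (start $0, +$691.28 each month, − disbursements):
  Jun: +$691.28 → $691.28
  Jul: +$691.28 → $1,382.56
  Aug: +$691.28 → $2,073.84
  Sep: +$691.28 → $2,765.12
  Oct: +$691.28 − $5,384.04 → -$1,927.64
  Nov: +$691.28 → -$1,236.36
  Dec: +$691.28 → -$545.08
  Jan: +$691.28 − $2,911.32 → -$2,765.12
  Feb: +$691.28 → -$2,073.84
  Mar: +$691.28 → -$1,382.56
  Apr: +$691.28 → -$691.28
  May: +$691.28 → $0.00
Lowest trial balance = -$2,765.12 (Jan)
Initial deposit = cushion − low point = $691.28 − (-$2,765.12) = $3,456.40

$3,456.40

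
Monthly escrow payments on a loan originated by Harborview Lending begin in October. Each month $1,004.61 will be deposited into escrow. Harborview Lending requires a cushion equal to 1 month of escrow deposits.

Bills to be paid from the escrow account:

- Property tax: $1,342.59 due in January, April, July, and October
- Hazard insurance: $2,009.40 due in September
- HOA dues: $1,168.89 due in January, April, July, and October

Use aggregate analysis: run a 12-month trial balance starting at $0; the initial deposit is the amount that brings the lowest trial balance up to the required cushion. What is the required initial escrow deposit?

$2,511.48

Cushion = 1 × $1,004.61 = $1,004.61
Trial balance (start $0, +$1,004.61 each month, − disbursements):
  Oct: +$1,004.61 − $2,511.48 → -$1,506.87
  Nov: +$1,004.61 → -$502.26
  Dec: +$1,004.61 → $502.35
  Jan: +$1,004.61 − $2,511.48 → -$1,004.52
  Feb: +$1,004.61 → $0.09
  Mar: +$1,004.61 → $1,004.70
  Apr: +$1,004.61 − $2,511.48 → -$502.17
  May: +$1,004.61 → $502.44
  Jun: +$1,004.61 → $1,507.05
  Jul: +$1,004.61 − $2,511.48 → $0.18
  Aug: +$1,004.61 → $1,004.79
  Sep: +$1,004.61 − $2,009.40 → $0.00
Lowest trial balance = -$1,506.87 (Oct)
Initial deposit = cushion − low point = $1,004.61 − (-$1,506.87) = $2,511.48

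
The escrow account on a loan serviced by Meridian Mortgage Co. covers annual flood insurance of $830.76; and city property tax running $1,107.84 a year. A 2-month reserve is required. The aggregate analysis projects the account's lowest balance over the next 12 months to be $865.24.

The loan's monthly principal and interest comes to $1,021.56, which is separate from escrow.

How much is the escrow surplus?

Flood insurance = $830.76
City property tax = $1,107.84
Total annual escrow = $830.76 + $1,107.84 = $1,938.60
Base monthly escrow = $1,938.60 / 12 = $161.55
Cushion = 2 × $161.55 = $323.10
Excess over cushion: $865.24 − $323.10 = $542.14

$542.14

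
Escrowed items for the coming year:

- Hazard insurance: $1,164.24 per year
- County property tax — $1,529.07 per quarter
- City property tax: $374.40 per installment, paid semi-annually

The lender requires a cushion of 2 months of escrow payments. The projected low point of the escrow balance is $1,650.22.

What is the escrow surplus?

Hazard insurance = $1,164.24/yr
County property tax = $1,529.07 × 4 = $6,116.28/yr
City property tax = $374.40 × 2 = $748.80/yr
Annual escrow total = $1,164.24 + $6,116.28 + $748.80 = $8,029.32
Base monthly escrow = $8,029.32 ÷ 12 = $669.11
Cushion = 2 × $669.11 = $1,338.22
Excess over cushion: $1,650.22 − $1,338.22 = $312.00

$312.00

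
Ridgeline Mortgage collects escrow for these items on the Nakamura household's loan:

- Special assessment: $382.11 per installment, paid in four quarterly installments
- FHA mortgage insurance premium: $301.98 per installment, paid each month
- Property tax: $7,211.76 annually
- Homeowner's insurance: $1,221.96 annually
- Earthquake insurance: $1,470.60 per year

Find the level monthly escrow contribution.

Special assessment = $382.11 × 4 = $1,528.44/yr
FHA mortgage insurance premium = $301.98 × 12 = $3,623.76/yr
Property tax = $7,211.76/yr
Homeowner's insurance = $1,221.96/yr
Earthquake insurance = $1,470.60/yr
Combined annual = $15,056.52
Per month = $15,056.52 / 12 = $1,254.71

$1,254.71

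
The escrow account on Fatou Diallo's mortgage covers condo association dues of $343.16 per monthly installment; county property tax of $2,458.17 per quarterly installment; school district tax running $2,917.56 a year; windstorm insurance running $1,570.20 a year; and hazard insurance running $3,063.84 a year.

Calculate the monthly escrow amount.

$1,791.85

Condo association dues: $343.16 × 12 = $4,117.92 annually
County property tax: $2,458.17 × 4 = $9,832.68 annually
School district tax: $2,917.56 annually
Windstorm insurance: $1,570.20 annually
Hazard insurance: $3,063.84 annually
Total per year = $4,117.92 + $9,832.68 + $2,917.56 + $1,570.20 + $3,063.84 = $21,502.20
Monthly = $21,502.20 / 12 = $1,791.85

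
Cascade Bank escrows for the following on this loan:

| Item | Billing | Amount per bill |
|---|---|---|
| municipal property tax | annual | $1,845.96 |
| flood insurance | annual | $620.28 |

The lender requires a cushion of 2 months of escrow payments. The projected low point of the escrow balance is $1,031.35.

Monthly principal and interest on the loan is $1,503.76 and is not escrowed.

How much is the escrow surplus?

$620.31

Municipal property tax = $1,845.96 annually
Flood insurance = $620.28 annually
Total per year = $1,845.96 + $620.28 = $2,466.24
Base monthly escrow = $2,466.24 / 12 = $205.52
Required reserve = 2 × $205.52 = $411.04
Surplus = $1,031.35 − $411.04 = $620.31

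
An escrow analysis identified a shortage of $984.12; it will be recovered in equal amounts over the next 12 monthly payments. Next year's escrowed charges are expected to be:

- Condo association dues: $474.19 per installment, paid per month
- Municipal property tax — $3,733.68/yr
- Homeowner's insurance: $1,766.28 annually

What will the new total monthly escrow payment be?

$1,014.53

Condo association dues — $474.19 × 12 = $5,690.28
Municipal property tax — $3,733.68
Homeowner's insurance — $1,766.28
Yearly total = $11,190.24
Per month = $11,190.24 / 12 = $932.52
Shortage spread = $984.12 / 12 = $82.01/mo
Adjusted monthly = $932.52 + $82.01 = $1,014.53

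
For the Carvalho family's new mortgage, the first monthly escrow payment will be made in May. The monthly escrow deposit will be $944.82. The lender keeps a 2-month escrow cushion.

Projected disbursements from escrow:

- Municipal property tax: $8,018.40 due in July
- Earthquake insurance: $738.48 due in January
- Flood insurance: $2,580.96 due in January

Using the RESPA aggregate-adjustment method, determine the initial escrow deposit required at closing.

$7,073.58

Cushion = 2 × $944.82 = $1,889.64
Trial balance (start $0, +$944.82 each month, − disbursements):
  May: +$944.82 → $944.82
  Jun: +$944.82 → $1,889.64
  Jul: +$944.82 − $8,018.40 → -$5,183.94
  Aug: +$944.82 → -$4,239.12
  Sep: +$944.82 → -$3,294.30
  Oct: +$944.82 → -$2,349.48
  Nov: +$944.82 → -$1,404.66
  Dec: +$944.82 → -$459.84
  Jan: +$944.82 − $3,319.44 → -$2,834.46
  Feb: +$944.82 → -$1,889.64
  Mar: +$944.82 → -$944.82
  Apr: +$944.82 → $0.00
Lowest trial balance = -$5,183.94 (Jul)
Initial deposit = cushion − low point = $1,889.64 − (-$5,183.94) = $7,073.58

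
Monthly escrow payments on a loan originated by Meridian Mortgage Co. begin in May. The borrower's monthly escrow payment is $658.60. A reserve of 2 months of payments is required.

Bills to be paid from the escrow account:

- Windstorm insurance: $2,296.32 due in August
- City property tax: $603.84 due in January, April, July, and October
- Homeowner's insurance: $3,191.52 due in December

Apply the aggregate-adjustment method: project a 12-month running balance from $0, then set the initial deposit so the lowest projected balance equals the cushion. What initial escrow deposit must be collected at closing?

Cushion = 2 × $658.60 = $1,317.20
Trial balance (start $0, +$658.60 each month, − disbursements):
  May: +$658.60 → $658.60
  Jun: +$658.60 → $1,317.20
  Jul: +$658.60 − $603.84 → $1,371.96
  Aug: +$658.60 − $2,296.32 → -$265.76
  Sep: +$658.60 → $392.84
  Oct: +$658.60 − $603.84 → $447.60
  Nov: +$658.60 → $1,106.20
  Dec: +$658.60 − $3,191.52 → -$1,426.72
  Jan: +$658.60 − $603.84 → -$1,371.96
  Feb: +$658.60 → -$713.36
  Mar: +$658.60 → -$54.76
  Apr: +$658.60 − $603.84 → $0.00
Lowest trial balance = -$1,426.72 (Dec)
Initial deposit = cushion − low point = $1,317.20 − (-$1,426.72) = $2,743.92

$2,743.92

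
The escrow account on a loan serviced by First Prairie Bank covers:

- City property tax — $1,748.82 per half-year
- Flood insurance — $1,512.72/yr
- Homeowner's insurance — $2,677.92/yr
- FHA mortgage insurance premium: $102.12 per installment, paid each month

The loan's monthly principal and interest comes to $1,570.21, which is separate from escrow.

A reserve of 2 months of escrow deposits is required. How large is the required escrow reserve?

City property tax — $1,748.82 × 2 = $3,497.64/yr
Flood insurance — $1,512.72/yr
Homeowner's insurance — $2,677.92/yr
FHA mortgage insurance premium — $102.12 × 12 = $1,225.44/yr
Combined annual = $8,913.72
Monthly escrow = $8,913.72 / 12 = $742.81
Reserve = 2 × $742.81 = $1,485.62

$1,485.62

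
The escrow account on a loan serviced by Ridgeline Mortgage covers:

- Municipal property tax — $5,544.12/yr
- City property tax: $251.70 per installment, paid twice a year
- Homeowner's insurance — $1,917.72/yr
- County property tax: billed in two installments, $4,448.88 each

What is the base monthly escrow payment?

Municipal property tax = $5,544.12 per year
City property tax = $251.70 × 2 = $503.40 per year
Homeowner's insurance = $1,917.72 per year
County property tax = $4,448.88 × 2 = $8,897.76 per year
Yearly total = $5,544.12 + $503.40 + $1,917.72 + $8,897.76 = $16,863.00
Monthly escrow = $16,863.00 / 12 = $1,405.25

$1,405.25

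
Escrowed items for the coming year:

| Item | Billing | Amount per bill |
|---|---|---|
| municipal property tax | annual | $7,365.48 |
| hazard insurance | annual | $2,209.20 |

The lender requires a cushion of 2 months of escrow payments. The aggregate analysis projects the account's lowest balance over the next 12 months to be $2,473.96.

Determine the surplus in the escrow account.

Municipal property tax: $7,365.48/yr
Hazard insurance: $2,209.20/yr
Total annual escrow = $7,365.48 + $2,209.20 = $9,574.68
Monthly escrow = $9,574.68 ÷ 12 = $797.89
Required reserve = 2 × $797.89 = $1,595.78
Surplus = $2,473.96 − $1,595.78 = $878.18

$878.18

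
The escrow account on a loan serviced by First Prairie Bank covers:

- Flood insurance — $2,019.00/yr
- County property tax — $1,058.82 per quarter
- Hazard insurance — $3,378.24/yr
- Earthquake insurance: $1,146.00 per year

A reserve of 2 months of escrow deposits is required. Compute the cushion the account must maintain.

Flood insurance — $2,019.00
County property tax — $1,058.82 × 4 = $4,235.28
Hazard insurance — $3,378.24
Earthquake insurance — $1,146.00
Yearly total = $2,019.00 + $4,235.28 + $3,378.24 + $1,146.00 = $10,778.52
Per month = $10,778.52 / 12 = $898.21
Cushion = 2 × $898.21 = $1,796.42

$1,796.42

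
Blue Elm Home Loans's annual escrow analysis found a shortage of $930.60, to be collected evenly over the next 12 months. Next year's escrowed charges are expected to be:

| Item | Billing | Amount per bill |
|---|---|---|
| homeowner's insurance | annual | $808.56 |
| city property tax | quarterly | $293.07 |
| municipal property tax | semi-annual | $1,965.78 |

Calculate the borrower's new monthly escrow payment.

$570.25

Homeowner's insurance = $808.56/yr
City property tax = $293.07 × 4 = $1,172.28/yr
Municipal property tax = $1,965.78 × 2 = $3,931.56/yr
Annual escrow total = $5,912.40
Base monthly escrow = $5,912.40 / 12 = $492.70
Shortage spread = $930.60 / 12 = $77.55/mo
New monthly escrow = $492.70 + $77.55 = $570.25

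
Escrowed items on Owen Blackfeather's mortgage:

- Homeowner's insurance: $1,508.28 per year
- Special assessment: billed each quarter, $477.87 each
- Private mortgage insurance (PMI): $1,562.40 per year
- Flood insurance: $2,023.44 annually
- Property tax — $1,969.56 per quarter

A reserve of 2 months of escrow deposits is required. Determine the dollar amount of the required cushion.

Homeowner's insurance = $1,508.28 per year
Special assessment = $477.87 × 4 = $1,911.48 per year
Private mortgage insurance (PMI) = $1,562.40 per year
Flood insurance = $2,023.44 per year
Property tax = $1,969.56 × 4 = $7,878.24 per year
Combined annual = $14,883.84
Monthly escrow = $14,883.84 ÷ 12 = $1,240.32
Reserve = 2 × $1,240.32 = $2,480.64

$2,480.64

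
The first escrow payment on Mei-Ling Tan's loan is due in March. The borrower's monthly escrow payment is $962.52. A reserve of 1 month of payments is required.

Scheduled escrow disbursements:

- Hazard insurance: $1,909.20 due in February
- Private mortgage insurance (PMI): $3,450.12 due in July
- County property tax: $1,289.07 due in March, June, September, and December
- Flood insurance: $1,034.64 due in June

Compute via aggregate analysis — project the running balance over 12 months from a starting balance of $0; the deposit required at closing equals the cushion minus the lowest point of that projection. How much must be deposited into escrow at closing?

Cushion = 1 × $962.52 = $962.52
Trial balance (start $0, +$962.52 each month, − disbursements):
  Mar: +$962.52 − $1,289.07 → -$326.55
  Apr: +$962.52 → $635.97
  May: +$962.52 → $1,598.49
  Jun: +$962.52 − $2,323.71 → $237.30
  Jul: +$962.52 − $3,450.12 → -$2,250.30
  Aug: +$962.52 → -$1,287.78
  Sep: +$962.52 − $1,289.07 → -$1,614.33
  Oct: +$962.52 → -$651.81
  Nov: +$962.52 → $310.71
  Dec: +$962.52 − $1,289.07 → -$15.84
  Jan: +$962.52 → $946.68
  Feb: +$962.52 − $1,909.20 → $0.00
Lowest trial balance = -$2,250.30 (Jul)
Initial deposit = cushion − low point = $962.52 − (-$2,250.30) = $3,212.82

$3,212.82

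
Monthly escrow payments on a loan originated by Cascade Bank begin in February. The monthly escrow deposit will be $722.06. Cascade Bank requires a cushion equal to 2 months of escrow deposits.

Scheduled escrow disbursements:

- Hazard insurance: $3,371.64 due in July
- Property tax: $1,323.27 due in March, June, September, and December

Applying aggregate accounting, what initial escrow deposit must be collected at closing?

Cushion = 2 × $722.06 = $1,444.12
Trial balance (start $0, +$722.06 each month, − disbursements):
  Feb: +$722.06 → $722.06
  Mar: +$722.06 − $1,323.27 → $120.85
  Apr: +$722.06 → $842.91
  May: +$722.06 → $1,564.97
  Jun: +$722.06 − $1,323.27 → $963.76
  Jul: +$722.06 − $3,371.64 → -$1,685.82
  Aug: +$722.06 → -$963.76
  Sep: +$722.06 − $1,323.27 → -$1,564.97
  Oct: +$722.06 → -$842.91
  Nov: +$722.06 → -$120.85
  Dec: +$722.06 − $1,323.27 → -$722.06
  Jan: +$722.06 → $0.00
Lowest trial balance = -$1,685.82 (Jul)
Initial deposit = cushion − low point = $1,444.12 − (-$1,685.82) = $3,129.94

$3,129.94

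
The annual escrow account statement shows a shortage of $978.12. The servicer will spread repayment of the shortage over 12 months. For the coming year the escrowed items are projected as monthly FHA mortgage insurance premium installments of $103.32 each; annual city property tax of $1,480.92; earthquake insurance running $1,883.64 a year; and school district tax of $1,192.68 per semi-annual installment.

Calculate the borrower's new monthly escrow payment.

$663.99

FHA mortgage insurance premium — $103.32 × 12 = $1,239.84
City property tax — $1,480.92
Earthquake insurance — $1,883.64
School district tax — $1,192.68 × 2 = $2,385.36
Total annual escrow = $1,239.84 + $1,480.92 + $1,883.64 + $2,385.36 = $6,989.76
Base monthly escrow = $6,989.76 ÷ 12 = $582.48
Shortage spread = $978.12 ÷ 12 = $81.51/mo
Adjusted monthly = $582.48 + $81.51 = $663.99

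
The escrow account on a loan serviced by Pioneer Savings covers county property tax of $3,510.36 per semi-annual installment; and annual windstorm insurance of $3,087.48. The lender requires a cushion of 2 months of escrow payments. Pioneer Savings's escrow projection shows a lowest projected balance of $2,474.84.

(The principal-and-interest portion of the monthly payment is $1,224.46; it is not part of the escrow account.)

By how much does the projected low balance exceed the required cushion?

$790.14

County property tax: $3,510.36 × 2 = $7,020.72 annually
Windstorm insurance: $3,087.48 annually
Combined annual = $7,020.72 + $3,087.48 = $10,108.20
Monthly = $10,108.20 ÷ 12 = $842.35
Required cushion = 2 × $842.35 = $1,684.70
Surplus = $2,474.84 − $1,684.70 = $790.14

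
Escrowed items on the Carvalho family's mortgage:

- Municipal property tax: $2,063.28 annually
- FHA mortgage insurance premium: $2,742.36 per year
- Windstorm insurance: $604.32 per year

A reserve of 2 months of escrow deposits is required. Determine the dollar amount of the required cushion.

Municipal property tax = $2,063.28
FHA mortgage insurance premium = $2,742.36
Windstorm insurance = $604.32
Combined annual = $2,063.28 + $2,742.36 + $604.32 = $5,409.96
Monthly escrow = $5,409.96 ÷ 12 = $450.83
Required cushion = 2 × $450.83 = $901.66

$901.66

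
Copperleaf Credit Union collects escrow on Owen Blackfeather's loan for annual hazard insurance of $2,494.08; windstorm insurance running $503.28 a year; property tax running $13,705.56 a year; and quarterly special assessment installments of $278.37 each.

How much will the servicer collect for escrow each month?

$1,484.70

Hazard insurance — $2,494.08/yr
Windstorm insurance — $503.28/yr
Property tax — $13,705.56/yr
Special assessment — $278.37 × 4 = $1,113.48/yr
Total annual escrow = $2,494.08 + $503.28 + $13,705.56 + $1,113.48 = $17,816.40
Base monthly escrow = $17,816.40 / 12 = $1,484.70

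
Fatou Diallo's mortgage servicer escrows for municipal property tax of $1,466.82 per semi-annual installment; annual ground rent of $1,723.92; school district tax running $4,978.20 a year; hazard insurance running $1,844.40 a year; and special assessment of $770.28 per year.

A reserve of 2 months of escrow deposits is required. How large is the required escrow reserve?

$2,041.74

Municipal property tax — $1,466.82 × 2 = $2,933.64/yr
Ground rent — $1,723.92/yr
School district tax — $4,978.20/yr
Hazard insurance — $1,844.40/yr
Special assessment — $770.28/yr
Combined annual = $12,250.44
Monthly = $12,250.44 ÷ 12 = $1,020.87
Required cushion = 2 × $1,020.87 = $2,041.74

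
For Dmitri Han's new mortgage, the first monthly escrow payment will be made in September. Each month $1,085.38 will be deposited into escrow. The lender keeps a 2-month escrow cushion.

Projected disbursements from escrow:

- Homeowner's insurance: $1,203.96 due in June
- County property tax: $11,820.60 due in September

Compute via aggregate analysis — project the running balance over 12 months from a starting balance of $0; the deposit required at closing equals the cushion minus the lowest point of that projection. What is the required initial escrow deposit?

Cushion = 2 × $1,085.38 = $2,170.76
Trial balance (start $0, +$1,085.38 each month, − disbursements):
  Sep: +$1,085.38 − $11,820.60 → -$10,735.22
  Oct: +$1,085.38 → -$9,649.84
  Nov: +$1,085.38 → -$8,564.46
  Dec: +$1,085.38 → -$7,479.08
  Jan: +$1,085.38 → -$6,393.70
  Feb: +$1,085.38 → -$5,308.32
  Mar: +$1,085.38 → -$4,222.94
  Apr: +$1,085.38 → -$3,137.56
  May: +$1,085.38 → -$2,052.18
  Jun: +$1,085.38 − $1,203.96 → -$2,170.76
  Jul: +$1,085.38 → -$1,085.38
  Aug: +$1,085.38 → $0.00
Lowest trial balance = -$10,735.22 (Sep)
Initial deposit = cushion − low point = $2,170.76 − (-$10,735.22) = $12,905.98

$12,905.98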